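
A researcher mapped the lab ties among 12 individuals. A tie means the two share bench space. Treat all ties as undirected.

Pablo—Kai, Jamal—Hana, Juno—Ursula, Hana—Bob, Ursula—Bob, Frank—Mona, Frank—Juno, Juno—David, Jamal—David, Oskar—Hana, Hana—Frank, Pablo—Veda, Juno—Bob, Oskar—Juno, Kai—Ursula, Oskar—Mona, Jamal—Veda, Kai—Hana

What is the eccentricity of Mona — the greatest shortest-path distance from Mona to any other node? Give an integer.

Distances from Mona: Bob:3, David:3, Frank:1, Hana:2, Jamal:3, Juno:2, Kai:3, Oskar:1, Pablo:4, Ursula:3, Veda:4.
The largest is 4 (to Veda and Pablo), so the eccentricity of Mona is 4.

4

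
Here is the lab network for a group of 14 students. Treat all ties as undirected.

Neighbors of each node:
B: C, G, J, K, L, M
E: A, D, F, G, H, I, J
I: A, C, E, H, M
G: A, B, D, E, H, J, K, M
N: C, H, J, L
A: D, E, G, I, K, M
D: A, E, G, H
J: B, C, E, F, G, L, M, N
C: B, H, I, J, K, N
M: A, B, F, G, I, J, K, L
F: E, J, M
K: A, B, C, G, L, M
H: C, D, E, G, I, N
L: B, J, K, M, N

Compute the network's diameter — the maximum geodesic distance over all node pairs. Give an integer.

3

Eccentricity of each node (its greatest distance to any other): A:3, B:2, C:2, D:3, E:2, F:2, G:2, H:2, I:2, J:2, K:2, L:3, M:2, N:3.
The maximum eccentricity is 3, realized for instance by the pair L–D via L – N – H – D. So the diameter is 3.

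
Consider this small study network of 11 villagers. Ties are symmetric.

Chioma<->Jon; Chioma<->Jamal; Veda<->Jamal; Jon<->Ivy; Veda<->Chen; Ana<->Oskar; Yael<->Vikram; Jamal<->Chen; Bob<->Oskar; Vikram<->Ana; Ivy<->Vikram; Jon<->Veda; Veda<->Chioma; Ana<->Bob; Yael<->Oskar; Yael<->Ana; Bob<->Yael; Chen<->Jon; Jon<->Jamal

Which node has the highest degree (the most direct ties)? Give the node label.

Degrees — Ana:4, Bob:3, Chen:3, Chioma:3, Ivy:2, Jamal:4, Jon:5, Oskar:3, Veda:4, Vikram:3, Yael:4.
The maximum is 5, attained only by Jon.

Jon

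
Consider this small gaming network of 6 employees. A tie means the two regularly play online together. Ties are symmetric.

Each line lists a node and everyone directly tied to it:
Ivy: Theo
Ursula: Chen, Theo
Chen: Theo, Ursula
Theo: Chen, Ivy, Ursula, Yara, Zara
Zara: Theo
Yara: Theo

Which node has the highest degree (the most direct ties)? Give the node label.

Theo

Degrees — Chen:2, Ivy:1, Theo:5, Ursula:2, Yara:1, Zara:1.
The maximum is 5, attained only by Theo.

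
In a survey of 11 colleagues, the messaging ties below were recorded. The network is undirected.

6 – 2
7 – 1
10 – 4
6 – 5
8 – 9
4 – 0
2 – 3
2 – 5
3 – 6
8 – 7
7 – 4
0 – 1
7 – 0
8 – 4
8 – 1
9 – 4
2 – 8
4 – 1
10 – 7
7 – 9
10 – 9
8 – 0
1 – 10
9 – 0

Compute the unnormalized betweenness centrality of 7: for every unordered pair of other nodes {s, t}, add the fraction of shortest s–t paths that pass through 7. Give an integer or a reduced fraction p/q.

Pairs whose geodesics pass through 7 — 2–10: 1/4; 5–10: 1/4; 6–10: 1/4; 3–10: 1/4; 1–9: 1/5; 0–10: 1/4; 8–10: 1/4.
All other pairs contribute 0.
Summing the contributions gives betweenness(7) = 17/10.

17/10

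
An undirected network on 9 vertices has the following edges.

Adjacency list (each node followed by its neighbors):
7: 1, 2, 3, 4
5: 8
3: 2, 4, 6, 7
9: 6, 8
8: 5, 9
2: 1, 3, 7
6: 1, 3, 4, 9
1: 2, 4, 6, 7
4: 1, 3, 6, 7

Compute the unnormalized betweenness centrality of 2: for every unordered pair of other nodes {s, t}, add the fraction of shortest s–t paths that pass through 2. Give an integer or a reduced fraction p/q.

Pairs whose geodesics pass through 2 — 3–1: 1/4.
All other pairs contribute 0.
Summing the contributions gives betweenness(2) = 1/4.

1/4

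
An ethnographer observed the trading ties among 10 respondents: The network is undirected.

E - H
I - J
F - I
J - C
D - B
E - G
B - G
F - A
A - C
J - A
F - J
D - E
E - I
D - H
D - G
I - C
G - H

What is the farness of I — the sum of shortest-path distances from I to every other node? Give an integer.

Distances from I: A:2, B:3, C:1, D:2, E:1, F:1, G:2, H:2, J:1.
Sum = 2 + 3 + 1 + 2 + 1 + 1 + 2 + 2 + 1 = 15.

15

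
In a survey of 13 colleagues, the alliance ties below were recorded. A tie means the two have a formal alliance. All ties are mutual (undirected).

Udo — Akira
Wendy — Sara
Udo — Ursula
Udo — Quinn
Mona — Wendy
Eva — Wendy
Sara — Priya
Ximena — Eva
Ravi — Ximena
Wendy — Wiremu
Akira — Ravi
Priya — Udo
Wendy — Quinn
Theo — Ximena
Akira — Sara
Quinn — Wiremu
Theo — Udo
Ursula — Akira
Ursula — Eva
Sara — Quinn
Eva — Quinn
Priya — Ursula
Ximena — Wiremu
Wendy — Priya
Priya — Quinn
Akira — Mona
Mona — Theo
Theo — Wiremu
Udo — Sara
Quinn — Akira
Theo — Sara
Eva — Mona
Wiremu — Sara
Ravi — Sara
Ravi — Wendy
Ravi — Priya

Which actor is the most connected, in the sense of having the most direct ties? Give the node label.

Degrees — Akira:6, Eva:5, Mona:4, Priya:6, Quinn:7, Ravi:5, Sara:8, Theo:5, Udo:6, Ursula:4, Wendy:7, Wiremu:5, Ximena:4.
The maximum is 8, attained only by Sara.

Sara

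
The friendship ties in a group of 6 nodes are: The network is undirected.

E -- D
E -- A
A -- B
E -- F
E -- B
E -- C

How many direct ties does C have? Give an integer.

C is directly tied to E. That is 1 neighbor, so the degree of C is 1.

1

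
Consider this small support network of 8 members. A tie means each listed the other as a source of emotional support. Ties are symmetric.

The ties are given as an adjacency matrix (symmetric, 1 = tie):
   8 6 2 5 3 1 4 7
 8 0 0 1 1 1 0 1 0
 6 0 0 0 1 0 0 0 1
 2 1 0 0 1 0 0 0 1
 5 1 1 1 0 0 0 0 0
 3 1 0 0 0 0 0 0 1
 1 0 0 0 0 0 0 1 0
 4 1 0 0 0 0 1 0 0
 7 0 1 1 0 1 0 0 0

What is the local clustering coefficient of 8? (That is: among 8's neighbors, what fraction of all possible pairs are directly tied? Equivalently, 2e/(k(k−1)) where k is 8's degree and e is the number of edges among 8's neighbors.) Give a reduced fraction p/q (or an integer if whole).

8's neighbors: 2, 3, 4, and 5 (k = 4).
Possible neighbor pairs: C(4,2) = 6. Edges among them: 2–5 → e = 1.
Clustering(8) = 1/6.

1/6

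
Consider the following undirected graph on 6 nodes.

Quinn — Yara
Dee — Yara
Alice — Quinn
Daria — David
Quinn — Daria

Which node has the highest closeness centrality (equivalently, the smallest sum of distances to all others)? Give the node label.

Farness (sum of distances to all others) for each node — Alice:11, Daria:9, David:13, Dee:13, Quinn:7, Yara:9.
The smallest farness is 7, for Quinn, so Quinn has the highest closeness.

Quinn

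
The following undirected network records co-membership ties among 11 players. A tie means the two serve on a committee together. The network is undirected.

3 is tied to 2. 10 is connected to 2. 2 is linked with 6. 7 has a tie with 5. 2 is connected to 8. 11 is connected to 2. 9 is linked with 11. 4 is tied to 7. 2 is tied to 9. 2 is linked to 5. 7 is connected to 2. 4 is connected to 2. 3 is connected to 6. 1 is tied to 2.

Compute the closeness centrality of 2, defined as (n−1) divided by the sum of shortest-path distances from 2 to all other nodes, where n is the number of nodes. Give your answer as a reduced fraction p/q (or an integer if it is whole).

Distances from 2: 1:1, 3:1, 4:1, 5:1, 6:1, 7:1, 8:1, 9:1, 10:1, 11:1. Sum = 10.
n = 11, so closeness = 10/10 = 1.

1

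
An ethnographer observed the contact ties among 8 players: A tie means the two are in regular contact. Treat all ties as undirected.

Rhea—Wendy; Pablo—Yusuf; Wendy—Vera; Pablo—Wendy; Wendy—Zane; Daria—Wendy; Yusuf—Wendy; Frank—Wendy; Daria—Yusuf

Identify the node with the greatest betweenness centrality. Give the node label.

Wendy

Unnormalized betweenness of each node: Daria:0, Frank:0, Pablo:0, Rhea:0, Vera:0, Wendy:37/2, Yusuf:1/2, Zane:0.
Wendy has the largest value, 37/2, making it the main broker — the node through which the most shortest paths run.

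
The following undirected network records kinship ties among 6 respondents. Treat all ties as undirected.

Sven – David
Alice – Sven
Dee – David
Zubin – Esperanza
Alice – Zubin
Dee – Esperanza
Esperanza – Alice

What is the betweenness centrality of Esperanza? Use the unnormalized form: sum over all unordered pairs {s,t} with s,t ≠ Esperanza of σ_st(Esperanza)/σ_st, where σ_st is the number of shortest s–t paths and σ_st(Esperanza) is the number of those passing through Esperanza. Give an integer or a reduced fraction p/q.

Pairs whose geodesics pass through Esperanza — David–Zubin: 1/2; Dee–Zubin: 1; Dee–Alice: 1.
All other pairs contribute 0.
Summing the contributions gives betweenness(Esperanza) = 5/2.

5/2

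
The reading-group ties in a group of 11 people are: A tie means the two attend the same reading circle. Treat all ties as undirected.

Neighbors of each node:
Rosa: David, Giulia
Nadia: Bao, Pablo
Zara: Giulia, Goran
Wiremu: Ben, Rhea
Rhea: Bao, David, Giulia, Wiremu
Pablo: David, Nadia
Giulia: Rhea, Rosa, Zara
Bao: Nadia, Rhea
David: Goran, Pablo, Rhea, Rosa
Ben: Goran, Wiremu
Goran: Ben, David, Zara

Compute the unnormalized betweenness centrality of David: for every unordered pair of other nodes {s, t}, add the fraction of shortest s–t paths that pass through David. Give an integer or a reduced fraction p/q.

31/2

Pairs whose geodesics pass through David — Wiremu–Pablo: 1; Wiremu–Rosa: 1/2; Rhea–Pablo: 1; Rhea–Rosa: 1/2; Rhea–Goran: 1; Bao–Rosa: 1/2; Bao–Goran: 1; Nadia–Rosa: 1; Nadia–Zara: 1/2; Nadia–Goran: 1; Nadia–Ben: 1/2; Pablo–Rosa: 1; Pablo–Giulia: 2/2; Pablo–Zara: 1 … (+4 more pairs).
All other pairs contribute 0.
Summing the contributions gives betweenness(David) = 31/2.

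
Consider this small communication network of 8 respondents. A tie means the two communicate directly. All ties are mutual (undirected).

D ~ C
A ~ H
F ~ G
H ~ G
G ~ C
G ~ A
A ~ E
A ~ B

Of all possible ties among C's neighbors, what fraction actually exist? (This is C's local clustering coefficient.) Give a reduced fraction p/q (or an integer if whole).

0

C's neighbors: D and G (k = 2).
Possible neighbor pairs: C(2,2) = 1. Edges among them: none → e = 0.
Clustering(C) = 0/1.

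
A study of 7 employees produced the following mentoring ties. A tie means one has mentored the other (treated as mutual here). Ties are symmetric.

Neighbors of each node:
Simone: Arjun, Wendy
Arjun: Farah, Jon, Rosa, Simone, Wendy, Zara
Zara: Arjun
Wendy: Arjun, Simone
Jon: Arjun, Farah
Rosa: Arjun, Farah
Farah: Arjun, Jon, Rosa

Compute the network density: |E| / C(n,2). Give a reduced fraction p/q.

3/7

There are 9 edges and 7 nodes, so the maximum possible is C(7,2) = 21.
Density = 9/21 = 3/7.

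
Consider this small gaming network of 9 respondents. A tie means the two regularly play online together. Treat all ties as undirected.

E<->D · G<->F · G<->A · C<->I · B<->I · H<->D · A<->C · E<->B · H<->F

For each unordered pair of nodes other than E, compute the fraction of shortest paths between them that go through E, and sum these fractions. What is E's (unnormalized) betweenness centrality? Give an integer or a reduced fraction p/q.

Pairs whose geodesics pass through E — B–F: 1; B–H: 1; B–D: 1; I–H: 1; I–D: 1; C–D: 1.
All other pairs contribute 0.
Summing the contributions gives betweenness(E) = 6.

6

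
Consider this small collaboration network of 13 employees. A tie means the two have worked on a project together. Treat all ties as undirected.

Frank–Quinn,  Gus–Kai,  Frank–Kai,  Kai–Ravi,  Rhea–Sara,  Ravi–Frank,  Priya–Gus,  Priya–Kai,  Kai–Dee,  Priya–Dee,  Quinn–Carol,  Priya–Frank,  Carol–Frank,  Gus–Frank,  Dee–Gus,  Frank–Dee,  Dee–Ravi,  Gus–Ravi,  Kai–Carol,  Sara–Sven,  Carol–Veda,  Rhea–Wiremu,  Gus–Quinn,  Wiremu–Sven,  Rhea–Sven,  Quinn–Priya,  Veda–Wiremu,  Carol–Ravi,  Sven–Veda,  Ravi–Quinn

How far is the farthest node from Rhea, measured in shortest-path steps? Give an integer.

5

Distances from Rhea: Carol:3, Dee:5, Frank:4, Gus:5, Kai:4, Priya:5, Quinn:4, Ravi:4, Sara:1, Sven:1, Veda:2, Wiremu:1.
The largest is 5 (to Priya, Gus, and Dee), so the eccentricity of Rhea is 5.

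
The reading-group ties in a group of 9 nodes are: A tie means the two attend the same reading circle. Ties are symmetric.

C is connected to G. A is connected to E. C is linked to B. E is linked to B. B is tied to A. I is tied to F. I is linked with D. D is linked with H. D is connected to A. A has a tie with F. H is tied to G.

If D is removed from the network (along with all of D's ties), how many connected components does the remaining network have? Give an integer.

D's neighbors (A, H, and I) remain reachable from one another through other ties, so the rest of the network stays in one piece.

1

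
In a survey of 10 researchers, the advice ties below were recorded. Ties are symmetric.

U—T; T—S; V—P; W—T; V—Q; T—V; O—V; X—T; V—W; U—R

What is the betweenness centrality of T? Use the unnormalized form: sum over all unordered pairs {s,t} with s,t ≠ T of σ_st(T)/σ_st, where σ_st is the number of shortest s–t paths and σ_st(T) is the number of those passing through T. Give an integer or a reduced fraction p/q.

25

Pairs whose geodesics pass through T — O–X: 1; O–U: 1; O–R: 1; O–S: 1; P–X: 1; P–U: 1; P–R: 1; P–S: 1; W–X: 1; W–U: 1; W–R: 1; W–S: 1; Q–X: 1; Q–U: 1 … (+11 more pairs).
All other pairs contribute 0.
Summing the contributions gives betweenness(T) = 25.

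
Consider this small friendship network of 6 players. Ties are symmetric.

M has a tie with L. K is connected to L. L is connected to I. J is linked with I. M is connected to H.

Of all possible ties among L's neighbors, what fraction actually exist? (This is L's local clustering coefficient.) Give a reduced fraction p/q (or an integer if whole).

L's neighbors: I, K, and M (k = 3).
Possible neighbor pairs: C(3,2) = 3. Edges among them: none → e = 0.
Clustering(L) = 0/3 = 0.

0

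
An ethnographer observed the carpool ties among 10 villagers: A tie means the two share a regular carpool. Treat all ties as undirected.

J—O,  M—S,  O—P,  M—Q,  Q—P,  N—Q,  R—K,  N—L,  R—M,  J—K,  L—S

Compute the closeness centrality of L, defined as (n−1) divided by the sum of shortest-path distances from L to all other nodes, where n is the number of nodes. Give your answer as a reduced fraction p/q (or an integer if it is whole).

9/25

Distances from L: J:5, K:4, M:2, N:1, O:4, P:3, Q:2, R:3, S:1. Sum = 25.
n = 10, so closeness = 9/25.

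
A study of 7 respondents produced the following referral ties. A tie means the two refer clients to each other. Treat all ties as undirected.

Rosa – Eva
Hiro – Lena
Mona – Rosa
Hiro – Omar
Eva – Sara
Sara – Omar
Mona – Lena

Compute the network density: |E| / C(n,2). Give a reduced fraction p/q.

1/3

There are 7 edges and 7 nodes, so the maximum possible is C(7,2) = 21.
Density = 7/21 = 1/3.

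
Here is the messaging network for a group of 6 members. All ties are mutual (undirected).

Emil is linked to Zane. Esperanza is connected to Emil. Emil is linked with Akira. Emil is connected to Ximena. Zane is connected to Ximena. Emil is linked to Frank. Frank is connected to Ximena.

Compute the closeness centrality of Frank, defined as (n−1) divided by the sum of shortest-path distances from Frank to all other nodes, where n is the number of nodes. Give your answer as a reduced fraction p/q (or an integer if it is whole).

Distances from Frank: Akira:2, Emil:1, Esperanza:2, Ximena:1, Zane:2. Sum = 8.
n = 6, so closeness = 5/8.

5/8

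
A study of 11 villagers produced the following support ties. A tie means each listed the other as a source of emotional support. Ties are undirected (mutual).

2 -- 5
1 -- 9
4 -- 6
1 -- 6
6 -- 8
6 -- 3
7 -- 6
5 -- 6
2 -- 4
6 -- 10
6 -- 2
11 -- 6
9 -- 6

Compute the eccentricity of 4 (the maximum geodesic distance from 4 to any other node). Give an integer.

Distances from 4: 1:2, 2:1, 3:2, 5:2, 6:1, 7:2, 8:2, 9:2, 10:2, 11:2.
The largest is 2 (to 9, 3, 8, 11, 10, 5, 1, and 7), so the eccentricity of 4 is 2.

2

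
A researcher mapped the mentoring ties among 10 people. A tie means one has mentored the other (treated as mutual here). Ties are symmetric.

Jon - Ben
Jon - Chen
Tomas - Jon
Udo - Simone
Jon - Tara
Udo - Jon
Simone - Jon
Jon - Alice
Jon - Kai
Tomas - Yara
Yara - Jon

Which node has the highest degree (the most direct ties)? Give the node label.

Degrees — Alice:1, Ben:1, Chen:1, Jon:9, Kai:1, Simone:2, Tara:1, Tomas:2, Udo:2, Yara:2.
The maximum is 9, attained only by Jon.

Jon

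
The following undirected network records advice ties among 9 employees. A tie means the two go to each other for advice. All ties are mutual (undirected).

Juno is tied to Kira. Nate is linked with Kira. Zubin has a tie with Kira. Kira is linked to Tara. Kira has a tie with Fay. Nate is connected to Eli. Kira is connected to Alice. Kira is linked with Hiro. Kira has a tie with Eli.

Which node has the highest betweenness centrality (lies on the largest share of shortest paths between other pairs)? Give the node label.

Kira

Unnormalized betweenness of each node: Alice:0, Eli:0, Fay:0, Hiro:0, Juno:0, Kira:27, Nate:0, Tara:0, Zubin:0.
Kira has the largest value, 27, making it the main broker — the node through which the most shortest paths run.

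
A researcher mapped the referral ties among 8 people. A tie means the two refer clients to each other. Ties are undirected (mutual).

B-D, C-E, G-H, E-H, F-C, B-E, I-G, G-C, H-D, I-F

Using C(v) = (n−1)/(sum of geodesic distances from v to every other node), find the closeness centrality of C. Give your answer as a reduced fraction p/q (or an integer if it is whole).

Distances from C: B:2, D:3, E:1, F:1, G:1, H:2, I:2. Sum = 12.
n = 8, so closeness = 7/12.

7/12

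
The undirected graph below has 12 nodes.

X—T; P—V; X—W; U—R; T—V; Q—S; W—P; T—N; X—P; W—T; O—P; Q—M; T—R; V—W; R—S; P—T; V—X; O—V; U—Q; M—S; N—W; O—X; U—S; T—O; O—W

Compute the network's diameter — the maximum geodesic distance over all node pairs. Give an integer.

4

Eccentricity of each node (its greatest distance to any other): M:4, N:4, O:4, P:4, Q:4, R:2, S:3, T:3, U:3, V:4, W:4, X:4.
The maximum eccentricity is 4, realized for instance by the pair X–Q via X – T – R – S – Q. So the diameter is 4.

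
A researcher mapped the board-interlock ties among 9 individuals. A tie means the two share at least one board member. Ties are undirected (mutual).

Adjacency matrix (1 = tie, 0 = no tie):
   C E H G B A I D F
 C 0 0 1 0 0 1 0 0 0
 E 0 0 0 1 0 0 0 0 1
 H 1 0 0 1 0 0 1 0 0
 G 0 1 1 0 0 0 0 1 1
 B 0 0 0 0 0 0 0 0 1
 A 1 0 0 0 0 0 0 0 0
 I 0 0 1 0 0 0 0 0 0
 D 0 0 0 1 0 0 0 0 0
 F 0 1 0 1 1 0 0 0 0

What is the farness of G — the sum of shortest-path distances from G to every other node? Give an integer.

Distances from G: A:3, B:2, C:2, D:1, E:1, F:1, H:1, I:2.
Sum = 3 + 2 + 2 + 1 + 1 + 1 + 1 + 2 = 13.

13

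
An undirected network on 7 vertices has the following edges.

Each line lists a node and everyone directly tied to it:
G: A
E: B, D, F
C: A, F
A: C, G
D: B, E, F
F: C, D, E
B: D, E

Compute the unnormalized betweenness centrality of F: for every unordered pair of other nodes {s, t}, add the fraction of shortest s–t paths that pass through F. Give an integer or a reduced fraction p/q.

Pairs whose geodesics pass through F — A–E: 1; A–D: 1; A–B: 2/2; C–E: 1; C–D: 1; C–B: 2/2; G–E: 1; G–D: 1; G–B: 2/2.
All other pairs contribute 0.
Summing the contributions gives betweenness(F) = 9.

9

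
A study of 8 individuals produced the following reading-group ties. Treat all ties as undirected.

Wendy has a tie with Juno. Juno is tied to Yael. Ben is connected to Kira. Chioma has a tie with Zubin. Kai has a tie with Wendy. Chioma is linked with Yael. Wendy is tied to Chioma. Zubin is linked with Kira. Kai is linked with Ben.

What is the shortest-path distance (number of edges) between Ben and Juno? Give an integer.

One shortest route is Ben – Kai – Wendy – Juno, which uses 3 edges, and at distance 2 from Ben we only reach {Wendy, Zubin}, which does not include Juno. So d(Ben,Juno) = 3.

3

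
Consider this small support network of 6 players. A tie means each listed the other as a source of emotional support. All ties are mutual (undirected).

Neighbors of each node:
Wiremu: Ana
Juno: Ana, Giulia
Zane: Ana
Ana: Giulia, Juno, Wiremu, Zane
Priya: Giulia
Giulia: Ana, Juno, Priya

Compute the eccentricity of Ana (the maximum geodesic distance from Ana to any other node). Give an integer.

Distances from Ana: Giulia:1, Juno:1, Priya:2, Wiremu:1, Zane:1.
The largest is 2 (to Priya), so the eccentricity of Ana is 2.

2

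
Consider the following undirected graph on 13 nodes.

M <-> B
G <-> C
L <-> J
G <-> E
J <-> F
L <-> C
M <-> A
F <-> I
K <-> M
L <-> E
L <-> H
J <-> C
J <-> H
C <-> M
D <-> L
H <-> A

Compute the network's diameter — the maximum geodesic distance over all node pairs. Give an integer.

Eccentricity of each node (its greatest distance to any other): A:4, B:5, C:3, D:4, E:4, F:4, G:4, H:3, I:5, J:3, K:5, L:3, M:4.
The maximum eccentricity is 5, realized for instance by the pair I–K via I – F – J – C – M – K. So the diameter is 5.

5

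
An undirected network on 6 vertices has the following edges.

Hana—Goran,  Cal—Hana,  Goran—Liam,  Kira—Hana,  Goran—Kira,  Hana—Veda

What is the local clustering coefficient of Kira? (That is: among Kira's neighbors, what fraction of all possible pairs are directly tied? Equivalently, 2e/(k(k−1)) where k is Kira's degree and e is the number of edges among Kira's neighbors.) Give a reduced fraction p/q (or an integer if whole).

1

Kira's neighbors: Goran and Hana (k = 2).
Possible neighbor pairs: C(2,2) = 1. Edges among them: Goran–Hana → e = 1.
Clustering(Kira) = 1/1.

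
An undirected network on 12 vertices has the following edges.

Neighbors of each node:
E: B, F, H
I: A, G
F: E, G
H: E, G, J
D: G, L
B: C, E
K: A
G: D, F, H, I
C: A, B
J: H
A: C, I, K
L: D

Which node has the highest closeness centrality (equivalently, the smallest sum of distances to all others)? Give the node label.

Farness (sum of distances to all others) for each node — A:27, B:29, C:30, D:29, E:26, F:26, G:21, H:24, I:24, J:34, K:37, L:39.
The smallest farness is 21, for G, so G has the highest closeness.

G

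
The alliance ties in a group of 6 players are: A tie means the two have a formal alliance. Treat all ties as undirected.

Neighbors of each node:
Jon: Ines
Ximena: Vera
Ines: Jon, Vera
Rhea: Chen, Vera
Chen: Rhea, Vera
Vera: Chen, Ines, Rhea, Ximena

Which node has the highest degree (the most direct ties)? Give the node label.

Degrees — Chen:2, Ines:2, Jon:1, Rhea:2, Vera:4, Ximena:1.
The maximum is 4, attained only by Vera.

Vera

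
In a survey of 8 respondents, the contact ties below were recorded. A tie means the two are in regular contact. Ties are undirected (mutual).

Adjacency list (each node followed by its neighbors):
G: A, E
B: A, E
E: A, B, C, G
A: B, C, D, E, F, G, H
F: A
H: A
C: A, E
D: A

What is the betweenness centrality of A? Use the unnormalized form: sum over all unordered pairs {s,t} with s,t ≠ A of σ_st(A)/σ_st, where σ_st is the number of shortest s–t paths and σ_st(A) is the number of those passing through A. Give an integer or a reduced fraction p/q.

Pairs whose geodesics pass through A — D–G: 1; D–H: 1; D–E: 1; D–F: 1; D–B: 1; D–C: 1; G–H: 1; G–F: 1; G–B: 1/2; G–C: 1/2; H–E: 1; H–F: 1; H–B: 1; H–C: 1 … (+4 more pairs).
All other pairs contribute 0.
Summing the contributions gives betweenness(A) = 33/2.

33/2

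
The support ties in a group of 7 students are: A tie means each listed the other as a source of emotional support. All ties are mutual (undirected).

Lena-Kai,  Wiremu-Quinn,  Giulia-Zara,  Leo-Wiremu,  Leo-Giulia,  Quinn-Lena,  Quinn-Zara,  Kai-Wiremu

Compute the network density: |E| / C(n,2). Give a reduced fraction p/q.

8/21

There are 8 edges and 7 nodes, so the maximum possible is C(7,2) = 21.
Density = 8/21.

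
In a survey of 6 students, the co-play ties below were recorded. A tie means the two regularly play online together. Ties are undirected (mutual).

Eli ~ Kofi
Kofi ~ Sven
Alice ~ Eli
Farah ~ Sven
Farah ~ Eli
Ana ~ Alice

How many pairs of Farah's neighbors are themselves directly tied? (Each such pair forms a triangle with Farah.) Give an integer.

0

Farah's neighbors are Eli and Sven, but none of them are tied to each other, so no triangle contains Farah.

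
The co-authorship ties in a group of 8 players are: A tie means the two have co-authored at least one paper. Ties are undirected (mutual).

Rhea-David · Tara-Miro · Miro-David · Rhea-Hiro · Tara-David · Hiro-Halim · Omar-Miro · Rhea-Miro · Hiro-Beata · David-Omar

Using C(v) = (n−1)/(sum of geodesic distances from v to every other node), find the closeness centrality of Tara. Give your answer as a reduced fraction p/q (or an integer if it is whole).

Distances from Tara: Beata:4, David:1, Halim:4, Hiro:3, Miro:1, Omar:2, Rhea:2. Sum = 17.
n = 8, so closeness = 7/17.

7/17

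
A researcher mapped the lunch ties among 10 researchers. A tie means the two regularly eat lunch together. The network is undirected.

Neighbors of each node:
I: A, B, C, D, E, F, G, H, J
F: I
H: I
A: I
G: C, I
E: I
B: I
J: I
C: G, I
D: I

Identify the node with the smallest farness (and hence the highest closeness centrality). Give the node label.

I

Farness (sum of distances to all others) for each node — A:17, B:17, C:16, D:17, E:17, F:17, G:16, H:17, I:9, J:17.
The smallest farness is 9, for I, so I has the highest closeness.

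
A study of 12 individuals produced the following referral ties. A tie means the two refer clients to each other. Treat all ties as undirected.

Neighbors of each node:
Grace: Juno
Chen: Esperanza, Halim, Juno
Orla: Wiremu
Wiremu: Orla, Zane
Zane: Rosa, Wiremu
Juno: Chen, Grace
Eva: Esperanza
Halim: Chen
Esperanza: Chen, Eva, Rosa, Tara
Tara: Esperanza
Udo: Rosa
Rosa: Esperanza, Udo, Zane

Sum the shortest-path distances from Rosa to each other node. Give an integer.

24

Distances from Rosa: Chen:2, Esperanza:1, Eva:2, Grace:4, Halim:3, Juno:3, Orla:3, Tara:2, Udo:1, Wiremu:2, Zane:1.
Sum = 2 + 1 + 2 + 4 + 3 + 3 + 3 + 2 + 1 + 2 + 1 = 24.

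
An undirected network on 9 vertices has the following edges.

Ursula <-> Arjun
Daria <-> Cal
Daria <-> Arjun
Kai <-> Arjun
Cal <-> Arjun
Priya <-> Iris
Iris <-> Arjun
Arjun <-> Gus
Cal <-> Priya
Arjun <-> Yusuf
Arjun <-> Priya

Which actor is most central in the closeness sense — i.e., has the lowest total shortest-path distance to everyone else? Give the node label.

Farness (sum of distances to all others) for each node — Arjun:8, Cal:13, Daria:14, Gus:15, Iris:14, Kai:15, Priya:13, Ursula:15, Yusuf:15.
The smallest farness is 8, for Arjun, so Arjun has the highest closeness.

Arjun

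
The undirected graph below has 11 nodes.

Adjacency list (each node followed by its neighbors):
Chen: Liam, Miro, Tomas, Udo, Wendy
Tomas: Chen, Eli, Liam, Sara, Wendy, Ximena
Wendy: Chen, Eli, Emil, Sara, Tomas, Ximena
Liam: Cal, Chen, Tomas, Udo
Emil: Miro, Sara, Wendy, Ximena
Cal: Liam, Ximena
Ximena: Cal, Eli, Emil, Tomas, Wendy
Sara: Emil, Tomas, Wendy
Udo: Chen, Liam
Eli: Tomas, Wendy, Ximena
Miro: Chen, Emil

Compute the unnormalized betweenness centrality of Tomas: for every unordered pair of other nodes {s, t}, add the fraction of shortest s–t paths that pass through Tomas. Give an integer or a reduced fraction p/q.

101/12

Pairs whose geodesics pass through Tomas — Miro–Eli: 1/4; Emil–Liam: 3/6; Cal–Sara: 2/4; Wendy–Liam: 1/2; Udo–Eli: 2/3; Udo–Ximena: 2/4; Udo–Sara: 2/3; Eli–Chen: 1/2; Eli–Sara: 1/2; Eli–Liam: 1; Ximena–Chen: 1/2; Ximena–Sara: 1/3; Ximena–Liam: 1/2; Chen–Sara: 1/2 … (+1 more pairs).
All other pairs contribute 0.
Summing the contributions gives betweenness(Tomas) = 101/12.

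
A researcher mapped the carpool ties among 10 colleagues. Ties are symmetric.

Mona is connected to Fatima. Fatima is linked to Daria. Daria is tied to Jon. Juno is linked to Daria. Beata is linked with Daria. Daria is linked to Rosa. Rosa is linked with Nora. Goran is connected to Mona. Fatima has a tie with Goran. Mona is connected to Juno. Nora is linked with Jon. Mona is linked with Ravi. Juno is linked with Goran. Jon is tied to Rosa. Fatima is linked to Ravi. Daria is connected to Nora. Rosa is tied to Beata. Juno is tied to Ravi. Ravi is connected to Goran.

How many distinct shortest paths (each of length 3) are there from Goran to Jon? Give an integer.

The shortest distance is 3. The length-3 paths are: Goran–Juno–Daria–Jon; Goran–Fatima–Daria–Jon.
That gives 2 distinct shortest paths.

2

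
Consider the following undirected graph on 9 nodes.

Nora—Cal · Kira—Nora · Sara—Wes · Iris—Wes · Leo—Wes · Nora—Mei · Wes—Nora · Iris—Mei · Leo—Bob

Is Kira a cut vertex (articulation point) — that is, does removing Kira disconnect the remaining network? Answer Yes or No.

No

Even without Kira, every remaining node can still reach every other (the residual graph is connected), so Kira is not a cut vertex.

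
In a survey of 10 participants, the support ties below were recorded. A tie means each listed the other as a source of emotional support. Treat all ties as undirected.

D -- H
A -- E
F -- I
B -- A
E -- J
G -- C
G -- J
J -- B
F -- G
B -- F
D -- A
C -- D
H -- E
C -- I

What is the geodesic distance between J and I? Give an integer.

One shortest route is J – B – F – I, which uses 3 edges, and at distance 2 from J we only reach {A, C, F, H}, which does not include I. So d(J,I) = 3.

3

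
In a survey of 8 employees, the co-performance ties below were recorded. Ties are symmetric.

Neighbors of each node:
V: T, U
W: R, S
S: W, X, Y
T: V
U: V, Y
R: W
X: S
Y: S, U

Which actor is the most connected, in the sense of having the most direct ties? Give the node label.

S

Degrees — R:1, S:3, T:1, U:2, V:2, W:2, X:1, Y:2.
The maximum is 3, attained only by S.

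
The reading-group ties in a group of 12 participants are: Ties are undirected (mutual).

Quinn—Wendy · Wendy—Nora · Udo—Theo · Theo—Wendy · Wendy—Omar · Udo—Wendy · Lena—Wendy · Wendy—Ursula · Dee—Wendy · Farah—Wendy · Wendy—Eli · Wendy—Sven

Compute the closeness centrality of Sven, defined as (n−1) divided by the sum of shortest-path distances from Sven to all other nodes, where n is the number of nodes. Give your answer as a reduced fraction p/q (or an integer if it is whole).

11/21

Distances from Sven: Dee:2, Eli:2, Farah:2, Lena:2, Nora:2, Omar:2, Quinn:2, Theo:2, Udo:2, Ursula:2, Wendy:1. Sum = 21.
n = 12, so closeness = 11/21.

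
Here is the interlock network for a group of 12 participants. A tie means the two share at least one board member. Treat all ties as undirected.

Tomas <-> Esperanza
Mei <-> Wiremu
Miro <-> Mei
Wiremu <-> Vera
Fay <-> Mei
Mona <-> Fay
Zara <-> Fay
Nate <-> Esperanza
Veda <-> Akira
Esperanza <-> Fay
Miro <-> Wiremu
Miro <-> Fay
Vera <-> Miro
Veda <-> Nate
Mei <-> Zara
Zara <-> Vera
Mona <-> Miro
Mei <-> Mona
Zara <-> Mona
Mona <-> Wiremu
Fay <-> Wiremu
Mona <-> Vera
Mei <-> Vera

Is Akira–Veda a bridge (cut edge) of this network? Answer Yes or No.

Without the Akira–Veda edge there is no alternate route between Akira and Veda, so the network disconnects. It is a bridge.

Yes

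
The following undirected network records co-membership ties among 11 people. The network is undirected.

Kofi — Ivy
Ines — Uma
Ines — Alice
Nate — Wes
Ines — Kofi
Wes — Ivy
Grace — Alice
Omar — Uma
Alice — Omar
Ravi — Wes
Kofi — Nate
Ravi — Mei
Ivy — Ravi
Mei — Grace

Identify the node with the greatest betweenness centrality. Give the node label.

Ines

Unnormalized betweenness of each node: Alice:111/10, Grace:98/15, Ines:232/15, Ivy:187/30, Kofi:217/15, Mei:181/30, Nate:67/30, Omar:3/2, Ravi:211/30, Uma:12/5, Wes:3.
Ines has the largest value, 232/15, making it the main broker — the node through which the most shortest paths run.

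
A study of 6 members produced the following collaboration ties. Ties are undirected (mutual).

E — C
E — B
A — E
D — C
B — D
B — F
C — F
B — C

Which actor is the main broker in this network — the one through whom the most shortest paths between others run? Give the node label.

E

Unnormalized betweenness of each node: A:0, B:5/2, C:5/2, D:0, E:4, F:0.
E has the largest value, 4, making it the main broker — the node through which the most shortest paths run.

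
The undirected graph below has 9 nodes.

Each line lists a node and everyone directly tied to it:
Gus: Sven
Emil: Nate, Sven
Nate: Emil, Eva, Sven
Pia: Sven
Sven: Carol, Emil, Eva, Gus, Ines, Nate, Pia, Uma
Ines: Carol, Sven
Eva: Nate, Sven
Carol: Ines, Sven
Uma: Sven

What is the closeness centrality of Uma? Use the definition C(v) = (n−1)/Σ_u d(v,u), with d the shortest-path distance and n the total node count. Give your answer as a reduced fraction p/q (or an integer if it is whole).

Distances from Uma: Carol:2, Emil:2, Eva:2, Gus:2, Ines:2, Nate:2, Pia:2, Sven:1. Sum = 15.
n = 9, so closeness = 8/15.

8/15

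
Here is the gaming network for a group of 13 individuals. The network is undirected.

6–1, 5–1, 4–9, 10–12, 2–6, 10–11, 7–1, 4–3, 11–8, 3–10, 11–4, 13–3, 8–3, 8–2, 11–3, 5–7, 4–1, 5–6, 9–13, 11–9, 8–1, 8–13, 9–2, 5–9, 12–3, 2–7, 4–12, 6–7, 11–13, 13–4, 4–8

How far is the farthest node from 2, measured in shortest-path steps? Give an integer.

Distances from 2: 1:2, 3:2, 4:2, 5:2, 6:1, 7:1, 8:1, 9:1, 10:3, 11:2, 12:3, 13:2.
The largest is 3 (to 10 and 12), so the eccentricity of 2 is 3.

3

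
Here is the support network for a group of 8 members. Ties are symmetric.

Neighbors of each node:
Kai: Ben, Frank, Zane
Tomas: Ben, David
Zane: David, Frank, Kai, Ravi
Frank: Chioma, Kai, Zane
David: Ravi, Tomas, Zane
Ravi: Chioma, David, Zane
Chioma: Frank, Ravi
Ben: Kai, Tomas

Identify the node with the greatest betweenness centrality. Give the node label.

Unnormalized betweenness of each node: Ben:3/2, Chioma:1/2, David:4, Frank:5/2, Kai:4, Ravi:5/2, Tomas:3/2, Zane:9/2.
Zane has the largest value, 9/2, making it the main broker — the node through which the most shortest paths run.

Zane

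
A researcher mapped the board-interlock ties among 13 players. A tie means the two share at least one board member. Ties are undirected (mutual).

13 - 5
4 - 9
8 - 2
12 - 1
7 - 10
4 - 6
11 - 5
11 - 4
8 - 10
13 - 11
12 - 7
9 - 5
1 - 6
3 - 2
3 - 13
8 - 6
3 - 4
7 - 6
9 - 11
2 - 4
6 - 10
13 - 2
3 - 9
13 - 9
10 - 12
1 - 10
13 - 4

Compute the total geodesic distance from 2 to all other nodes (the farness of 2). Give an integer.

23

Distances from 2: 1:3, 3:1, 4:1, 5:2, 6:2, 7:3, 8:1, 9:2, 10:2, 11:2, 12:3, 13:1.
Sum = 3 + 1 + 1 + 2 + 2 + 3 + 1 + 2 + 2 + 2 + 3 + 1 = 23.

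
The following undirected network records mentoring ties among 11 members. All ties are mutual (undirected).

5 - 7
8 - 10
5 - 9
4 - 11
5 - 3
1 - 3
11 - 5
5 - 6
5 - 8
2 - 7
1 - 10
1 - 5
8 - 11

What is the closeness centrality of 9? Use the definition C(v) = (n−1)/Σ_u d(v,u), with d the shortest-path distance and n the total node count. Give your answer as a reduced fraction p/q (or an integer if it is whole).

Distances from 9: 1:2, 2:3, 3:2, 4:3, 5:1, 6:2, 7:2, 8:2, 10:3, 11:2. Sum = 22.
n = 11, so closeness = 10/22 = 5/11.

5/11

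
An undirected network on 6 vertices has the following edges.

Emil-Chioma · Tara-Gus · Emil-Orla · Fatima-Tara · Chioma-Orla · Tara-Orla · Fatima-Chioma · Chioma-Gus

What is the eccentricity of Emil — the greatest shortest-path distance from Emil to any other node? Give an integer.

2

Distances from Emil: Chioma:1, Fatima:2, Gus:2, Orla:1, Tara:2.
The largest is 2 (to Fatima, Gus, and Tara), so the eccentricity of Emil is 2.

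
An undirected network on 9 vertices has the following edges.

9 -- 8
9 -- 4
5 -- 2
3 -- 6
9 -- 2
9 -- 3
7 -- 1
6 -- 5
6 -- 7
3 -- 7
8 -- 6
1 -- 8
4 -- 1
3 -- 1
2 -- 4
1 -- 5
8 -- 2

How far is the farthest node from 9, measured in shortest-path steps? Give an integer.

Distances from 9: 1:2, 2:1, 3:1, 4:1, 5:2, 6:2, 7:2, 8:1.
The largest is 2 (to 6, 1, 7, and 5), so the eccentricity of 9 is 2.

2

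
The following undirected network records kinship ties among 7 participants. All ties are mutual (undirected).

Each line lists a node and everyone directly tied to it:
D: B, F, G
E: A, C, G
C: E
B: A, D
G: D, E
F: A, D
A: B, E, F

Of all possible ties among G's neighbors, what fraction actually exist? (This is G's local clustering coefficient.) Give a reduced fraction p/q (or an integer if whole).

0

G's neighbors: D and E (k = 2).
Possible neighbor pairs: C(2,2) = 1. Edges among them: none → e = 0.
Clustering(G) = 0/1.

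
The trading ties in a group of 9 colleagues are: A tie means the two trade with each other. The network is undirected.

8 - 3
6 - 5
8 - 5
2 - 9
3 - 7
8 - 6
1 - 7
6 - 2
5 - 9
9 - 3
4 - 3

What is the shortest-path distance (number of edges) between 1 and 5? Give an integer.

4

One shortest route is 1 – 7 – 3 – 9 – 5, which uses 4 edges, and at distance 3 from 1 we only reach {4, 8, 9}, which does not include 5. So d(1,5) = 4.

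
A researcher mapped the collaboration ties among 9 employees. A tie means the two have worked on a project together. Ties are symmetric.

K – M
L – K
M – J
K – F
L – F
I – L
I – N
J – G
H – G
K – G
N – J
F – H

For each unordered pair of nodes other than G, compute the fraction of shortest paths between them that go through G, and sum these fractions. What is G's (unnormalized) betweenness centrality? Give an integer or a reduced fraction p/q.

5

Pairs whose geodesics pass through G — M–H: 2/3; K–H: 1/2; K–N: 1/3; K–J: 1/2; H–N: 1; H–J: 1; F–J: 2/3; L–J: 1/3.
All other pairs contribute 0.
Summing the contributions gives betweenness(G) = 5.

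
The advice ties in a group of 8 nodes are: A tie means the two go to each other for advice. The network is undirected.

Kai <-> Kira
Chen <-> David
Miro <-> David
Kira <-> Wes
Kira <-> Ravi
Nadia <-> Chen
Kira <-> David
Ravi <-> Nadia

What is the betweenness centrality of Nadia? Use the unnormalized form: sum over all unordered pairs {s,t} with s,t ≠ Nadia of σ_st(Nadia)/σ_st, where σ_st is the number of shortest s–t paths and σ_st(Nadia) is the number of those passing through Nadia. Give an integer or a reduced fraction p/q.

Pairs whose geodesics pass through Nadia — Chen–Ravi: 1.
All other pairs contribute 0.
Summing the contributions gives betweenness(Nadia) = 1.

1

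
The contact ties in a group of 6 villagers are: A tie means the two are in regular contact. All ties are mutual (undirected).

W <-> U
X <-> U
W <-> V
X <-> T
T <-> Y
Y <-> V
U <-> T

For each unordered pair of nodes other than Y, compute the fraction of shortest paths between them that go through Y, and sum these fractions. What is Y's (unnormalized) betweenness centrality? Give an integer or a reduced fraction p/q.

3/2

Pairs whose geodesics pass through Y — V–X: 1/2; V–T: 1.
All other pairs contribute 0.
Summing the contributions gives betweenness(Y) = 3/2.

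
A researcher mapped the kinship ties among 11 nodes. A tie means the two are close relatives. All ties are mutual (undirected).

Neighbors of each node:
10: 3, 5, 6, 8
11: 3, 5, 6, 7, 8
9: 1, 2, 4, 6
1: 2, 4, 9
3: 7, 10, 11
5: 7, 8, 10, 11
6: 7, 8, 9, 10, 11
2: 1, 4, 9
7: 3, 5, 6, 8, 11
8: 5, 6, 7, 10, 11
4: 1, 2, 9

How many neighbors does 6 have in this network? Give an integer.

6 is directly tied to 7, 8, 9, 10, and 11. That is 5 neighbors, so the degree of 6 is 5.

5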